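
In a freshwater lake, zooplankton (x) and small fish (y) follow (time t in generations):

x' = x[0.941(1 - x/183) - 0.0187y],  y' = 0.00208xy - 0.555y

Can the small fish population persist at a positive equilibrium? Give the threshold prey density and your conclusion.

The predator equation gives dy/dt > 0 only when x > 0.555/0.00208 = 267.
Without the predator, x → K = 183. Since 183 < 267, the predator cannot invade.

Threshold x = 267; K < 267, so no, the predator goes extinct.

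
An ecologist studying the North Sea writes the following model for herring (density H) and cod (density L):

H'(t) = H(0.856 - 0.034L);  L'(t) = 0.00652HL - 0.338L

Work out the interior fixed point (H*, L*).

Set dL/dt = 0 with L > 0: 0.00652H - 0.338 = 0, so H* = 0.338/0.00652 = 51.8.
Set dH/dt = 0 with H > 0: 0.856 - 0.034L = 0, so L* = 0.856/0.034 = 25.2.

H* ≈ 51.8, L* ≈ 25.2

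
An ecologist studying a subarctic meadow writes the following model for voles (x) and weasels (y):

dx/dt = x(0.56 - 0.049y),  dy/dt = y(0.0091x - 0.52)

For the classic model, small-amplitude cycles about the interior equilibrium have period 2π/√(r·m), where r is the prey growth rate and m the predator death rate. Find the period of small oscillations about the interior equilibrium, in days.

Here r = 0.56 and m = 0.52, so r·m = 0.291.
ω = √0.291 = 0.54 per day, hence T = 2π/ω ≈ 11.6 days.

T ≈ 11.6 days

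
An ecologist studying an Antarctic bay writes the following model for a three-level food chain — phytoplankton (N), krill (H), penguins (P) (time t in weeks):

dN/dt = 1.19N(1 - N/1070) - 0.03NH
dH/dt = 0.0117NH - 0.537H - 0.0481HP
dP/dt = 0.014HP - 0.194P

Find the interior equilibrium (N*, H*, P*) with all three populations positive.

From dP/dt = 0: 0.014H* = 0.194, so H* = 13.9.
From dN/dt = 0: 1.19(1 - N*/1070) = 0.03·13.9, giving N* = 1070·(1 - 0.349) = 696.
From dH/dt = 0: 0.0117·696 - 0.537 = 0.0481P*, so P* = 7.61/0.0481 = 158.

N* ≈ 696, H* ≈ 13.9, P* ≈ 158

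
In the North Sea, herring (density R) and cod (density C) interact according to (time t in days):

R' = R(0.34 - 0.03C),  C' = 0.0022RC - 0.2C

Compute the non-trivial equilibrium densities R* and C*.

R* ≈ 90.9, C* ≈ 11.3

Set dC/dt = 0 with C > 0: 0.0022R - 0.2 = 0, so R* = 0.2/0.0022 = 90.9.
Set dR/dt = 0 with R > 0: 0.34 - 0.03C = 0, so C* = 0.34/0.03 = 11.3.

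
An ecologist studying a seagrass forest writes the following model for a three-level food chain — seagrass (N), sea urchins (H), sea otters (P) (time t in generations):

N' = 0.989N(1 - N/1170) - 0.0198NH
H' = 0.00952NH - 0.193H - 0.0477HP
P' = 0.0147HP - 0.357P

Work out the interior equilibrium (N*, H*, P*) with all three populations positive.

N* ≈ 601, H* ≈ 24.3, P* ≈ 116

From dP/dt = 0: 0.0147H* = 0.357, so H* = 24.3.
From dN/dt = 0: 0.989(1 - N*/1170) = 0.0198·24.3, giving N* = 1170·(1 - 0.486) = 601.
From dH/dt = 0: 0.00952·601 - 0.193 = 0.0477P*, so P* = 5.53/0.0477 = 116.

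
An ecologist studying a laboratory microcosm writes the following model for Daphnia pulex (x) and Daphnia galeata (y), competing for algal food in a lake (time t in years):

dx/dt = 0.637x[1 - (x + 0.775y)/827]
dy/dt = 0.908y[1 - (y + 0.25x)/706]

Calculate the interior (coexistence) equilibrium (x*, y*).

Setting both brackets to zero gives the nullclines x + 0.775y = 827 and 0.25x + y = 706.
Substituting y = 706 - 0.25x into the first: x(1 - 0.775·0.25) = 827 - 0.775·706.
So x* = 280/0.806 = 347, and then y* = 706 - 0.25·347 = 619.

x* ≈ 347, y* ≈ 619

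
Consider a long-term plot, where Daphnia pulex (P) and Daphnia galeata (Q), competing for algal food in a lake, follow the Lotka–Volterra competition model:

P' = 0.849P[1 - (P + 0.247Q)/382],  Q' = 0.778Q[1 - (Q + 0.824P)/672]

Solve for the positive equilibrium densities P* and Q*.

Setting both brackets to zero gives the nullclines P + 0.247Q = 382 and 0.824P + Q = 672.
Substituting Q = 672 - 0.824P into the first: P(1 - 0.247·0.824) = 382 - 0.247·672.
So P* = 216/0.796 = 271, and then Q* = 672 - 0.824·271 = 449.

P* ≈ 271, Q* ≈ 449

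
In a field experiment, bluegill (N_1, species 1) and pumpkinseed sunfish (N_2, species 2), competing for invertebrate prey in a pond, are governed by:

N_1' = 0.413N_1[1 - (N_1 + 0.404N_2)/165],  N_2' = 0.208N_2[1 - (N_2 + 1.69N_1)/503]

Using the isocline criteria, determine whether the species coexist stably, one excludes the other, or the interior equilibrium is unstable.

species 2 excludes species 1

Compare the nullcline intercepts: K1/α12 = 165/0.404 = 408 < K2 = 503; K2/α21 = 503/1.69 = 298 > K1 = 165.
Since the inequalities point opposite ways, species 2 can invade but species 1 cannot.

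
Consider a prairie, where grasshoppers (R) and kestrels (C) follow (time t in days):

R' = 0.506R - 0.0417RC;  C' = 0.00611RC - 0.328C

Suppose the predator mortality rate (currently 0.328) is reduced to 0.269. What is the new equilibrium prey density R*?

R* ≈ 44

At the interior fixed point, setting dC/dt = 0 with C > 0 fixes R* = (predator death rate)/(RC coefficient) — independent of the other coefficients.
With the change, R* = 0.269/0.00611 = 44; it falls from 53.7.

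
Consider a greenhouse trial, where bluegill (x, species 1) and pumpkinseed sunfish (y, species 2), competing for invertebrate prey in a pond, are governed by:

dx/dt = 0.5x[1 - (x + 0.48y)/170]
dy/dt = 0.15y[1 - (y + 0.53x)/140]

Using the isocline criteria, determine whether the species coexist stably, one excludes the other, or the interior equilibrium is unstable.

stable coexistence

Compare the nullcline intercepts: K1/α12 = 170/0.48 = 354 > K2 = 140; K2/α21 = 140/0.53 = 264 > K1 = 170.
Since both inequalities hold, each species can invade when rare, so the interior equilibrium is stable.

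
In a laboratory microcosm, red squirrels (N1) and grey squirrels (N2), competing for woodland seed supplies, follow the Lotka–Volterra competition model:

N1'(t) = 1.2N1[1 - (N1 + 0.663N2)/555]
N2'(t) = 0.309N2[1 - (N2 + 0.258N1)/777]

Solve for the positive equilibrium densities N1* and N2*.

Setting both brackets to zero gives the nullclines N1 + 0.663N2 = 555 and 0.258N1 + N2 = 777.
Substituting N2 = 777 - 0.258N1 into the first: N1(1 - 0.663·0.258) = 555 - 0.663·777.
So N1* = 39.8/0.829 = 48.1, and then N2* = 777 - 0.258·48.1 = 765.

N1* ≈ 48.1, N2* ≈ 765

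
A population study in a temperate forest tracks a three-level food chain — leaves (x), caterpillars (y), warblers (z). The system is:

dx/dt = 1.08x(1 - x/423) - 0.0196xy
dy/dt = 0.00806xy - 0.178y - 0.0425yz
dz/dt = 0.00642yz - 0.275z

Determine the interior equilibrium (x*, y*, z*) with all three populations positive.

x* ≈ 94.2, y* ≈ 42.8, z* ≈ 13.7

From dz/dt = 0: 0.00642y* = 0.275, so y* = 42.8.
From dx/dt = 0: 1.08(1 - x*/423) = 0.0196·42.8, giving x* = 423·(1 - 0.777) = 94.2.
From dy/dt = 0: 0.00806·94.2 - 0.178 = 0.0425z*, so z* = 0.581/0.0425 = 13.7.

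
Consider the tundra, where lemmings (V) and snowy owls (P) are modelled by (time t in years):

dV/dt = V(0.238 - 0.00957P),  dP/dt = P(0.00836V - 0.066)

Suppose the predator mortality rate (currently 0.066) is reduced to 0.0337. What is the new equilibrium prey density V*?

V* ≈ 4.03

At the interior fixed point, setting dP/dt = 0 with P > 0 fixes V* = (predator death rate)/(VP coefficient) — independent of the other coefficients.
With the change, V* = 0.0337/0.00836 = 4.03; it falls from 7.89.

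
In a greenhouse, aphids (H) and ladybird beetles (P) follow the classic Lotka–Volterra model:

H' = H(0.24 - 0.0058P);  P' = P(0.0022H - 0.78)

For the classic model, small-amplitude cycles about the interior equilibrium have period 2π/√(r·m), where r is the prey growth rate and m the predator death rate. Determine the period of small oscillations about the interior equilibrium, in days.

Here r = 0.24 and m = 0.78, so r·m = 0.187.
ω = √0.187 = 0.433 per day, hence T = 2π/ω ≈ 14.5 days.

T ≈ 14.5 days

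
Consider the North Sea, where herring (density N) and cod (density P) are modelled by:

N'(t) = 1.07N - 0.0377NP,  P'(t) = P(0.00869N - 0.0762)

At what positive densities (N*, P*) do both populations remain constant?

Set dP/dt = 0 with P > 0: 0.00869N - 0.0762 = 0, so N* = 0.0762/0.00869 = 8.77.
Set dN/dt = 0 with N > 0: 1.07 - 0.0377P = 0, so P* = 1.07/0.0377 = 28.4.

N* ≈ 8.77, P* ≈ 28.4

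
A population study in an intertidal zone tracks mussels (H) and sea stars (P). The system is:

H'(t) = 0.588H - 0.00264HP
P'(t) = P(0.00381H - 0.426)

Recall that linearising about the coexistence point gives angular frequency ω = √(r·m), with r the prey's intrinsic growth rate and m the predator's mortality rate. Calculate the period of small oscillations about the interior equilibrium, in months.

Here r = 0.588 and m = 0.426, so r·m = 0.25.
ω = √0.25 = 0.5 per month, hence T = 2π/ω ≈ 12.6 months.

T ≈ 12.6 months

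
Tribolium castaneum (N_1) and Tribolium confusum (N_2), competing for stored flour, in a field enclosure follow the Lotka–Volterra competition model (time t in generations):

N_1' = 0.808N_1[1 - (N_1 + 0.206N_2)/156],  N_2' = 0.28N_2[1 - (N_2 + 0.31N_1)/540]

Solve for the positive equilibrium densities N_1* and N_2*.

N_1* ≈ 47.8, N_2* ≈ 525

Setting both brackets to zero gives the nullclines N_1 + 0.206N_2 = 156 and 0.31N_1 + N_2 = 540.
Substituting N_2 = 540 - 0.31N_1 into the first: N_1(1 - 0.206·0.31) = 156 - 0.206·540.
So N_1* = 44.8/0.936 = 47.8, and then N_2* = 540 - 0.31·47.8 = 525.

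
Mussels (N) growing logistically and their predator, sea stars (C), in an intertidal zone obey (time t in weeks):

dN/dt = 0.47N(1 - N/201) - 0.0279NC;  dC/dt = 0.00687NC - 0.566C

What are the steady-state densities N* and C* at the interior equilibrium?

From dC/dt = 0 with C > 0: 0.00687N* = 0.566, so N* = 82.4.
Substitute into dN/dt = 0: 0.47(1 - 82.4/201) = 0.0279C*.
The bracket is 0.59, giving C* = 0.277/0.0279 = 9.94.

N* ≈ 82.4, C* ≈ 9.94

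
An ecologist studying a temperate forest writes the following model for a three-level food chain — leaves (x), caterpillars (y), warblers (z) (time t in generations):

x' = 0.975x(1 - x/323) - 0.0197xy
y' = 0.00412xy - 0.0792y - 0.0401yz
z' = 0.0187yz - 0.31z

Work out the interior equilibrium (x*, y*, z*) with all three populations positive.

From dz/dt = 0: 0.0187y* = 0.31, so y* = 16.6.
From dx/dt = 0: 0.975(1 - x*/323) = 0.0197·16.6, giving x* = 323·(1 - 0.335) = 215.
From dy/dt = 0: 0.00412·215 - 0.0792 = 0.0401z*, so z* = 0.806/0.0401 = 20.1.

x* ≈ 215, y* ≈ 16.6, z* ≈ 20.1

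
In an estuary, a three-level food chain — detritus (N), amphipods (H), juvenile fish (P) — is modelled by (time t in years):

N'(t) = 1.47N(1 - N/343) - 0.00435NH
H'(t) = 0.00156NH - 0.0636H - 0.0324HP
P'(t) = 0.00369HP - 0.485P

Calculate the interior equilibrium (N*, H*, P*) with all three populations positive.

From dP/dt = 0: 0.00369H* = 0.485, so H* = 131.
From dN/dt = 0: 1.47(1 - N*/343) = 0.00435·131, giving N* = 343·(1 - 0.389) = 210.
From dH/dt = 0: 0.00156·210 - 0.0636 = 0.0324P*, so P* = 0.263/0.0324 = 8.13.

N* ≈ 210, H* ≈ 131, P* ≈ 8.13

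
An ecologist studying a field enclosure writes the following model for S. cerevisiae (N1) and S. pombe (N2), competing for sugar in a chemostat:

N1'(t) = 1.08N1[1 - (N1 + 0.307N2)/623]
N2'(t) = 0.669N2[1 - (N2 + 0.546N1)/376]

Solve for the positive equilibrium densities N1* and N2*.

Setting both brackets to zero gives the nullclines N1 + 0.307N2 = 623 and 0.546N1 + N2 = 376.
Substituting N2 = 376 - 0.546N1 into the first: N1(1 - 0.307·0.546) = 623 - 0.307·376.
So N1* = 508/0.832 = 610, and then N2* = 376 - 0.546·610 = 43.1.

N1* ≈ 610, N2* ≈ 43.1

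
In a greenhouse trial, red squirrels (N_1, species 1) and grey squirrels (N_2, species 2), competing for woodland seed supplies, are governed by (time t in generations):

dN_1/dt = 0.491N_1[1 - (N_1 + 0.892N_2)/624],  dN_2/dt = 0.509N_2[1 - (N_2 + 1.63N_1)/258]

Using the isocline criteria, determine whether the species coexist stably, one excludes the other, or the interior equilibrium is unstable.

species 1 excludes species 2

Compare the nullcline intercepts: K1/α12 = 624/0.892 = 700 > K2 = 258; K2/α21 = 258/1.63 = 158 < K1 = 624.
Since the inequalities point opposite ways, species 1 can invade but species 2 cannot.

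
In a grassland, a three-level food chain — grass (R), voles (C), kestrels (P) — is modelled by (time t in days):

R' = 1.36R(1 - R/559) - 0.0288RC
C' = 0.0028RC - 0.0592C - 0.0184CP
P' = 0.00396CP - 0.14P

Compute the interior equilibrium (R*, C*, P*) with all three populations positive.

R* ≈ 140, C* ≈ 35.4, P* ≈ 18.2

From dP/dt = 0: 0.00396C* = 0.14, so C* = 35.4.
From dR/dt = 0: 1.36(1 - R*/559) = 0.0288·35.4, giving R* = 559·(1 - 0.749) = 140.
From dC/dt = 0: 0.0028·140 - 0.0592 = 0.0184P*, so P* = 0.334/0.0184 = 18.2.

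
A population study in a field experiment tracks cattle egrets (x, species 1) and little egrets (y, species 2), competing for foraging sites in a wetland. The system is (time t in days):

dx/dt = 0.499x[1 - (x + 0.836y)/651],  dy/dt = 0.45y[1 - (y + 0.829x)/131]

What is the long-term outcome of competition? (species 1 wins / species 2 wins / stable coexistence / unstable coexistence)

Compare the nullcline intercepts: K1/α12 = 651/0.836 = 779 > K2 = 131; K2/α21 = 131/0.829 = 158 < K1 = 651.
Since the inequalities point opposite ways, species 1 can invade but species 2 cannot.

species 1 excludes species 2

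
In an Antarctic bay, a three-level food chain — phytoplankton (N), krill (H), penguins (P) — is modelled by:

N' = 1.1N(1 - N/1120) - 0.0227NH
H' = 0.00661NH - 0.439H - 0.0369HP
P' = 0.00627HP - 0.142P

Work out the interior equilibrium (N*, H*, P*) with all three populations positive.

N* ≈ 597, H* ≈ 22.6, P* ≈ 95

From dP/dt = 0: 0.00627H* = 0.142, so H* = 22.6.
From dN/dt = 0: 1.1(1 - N*/1120) = 0.0227·22.6, giving N* = 1120·(1 - 0.467) = 597.
From dH/dt = 0: 0.00661·597 - 0.439 = 0.0369P*, so P* = 3.5/0.0369 = 95.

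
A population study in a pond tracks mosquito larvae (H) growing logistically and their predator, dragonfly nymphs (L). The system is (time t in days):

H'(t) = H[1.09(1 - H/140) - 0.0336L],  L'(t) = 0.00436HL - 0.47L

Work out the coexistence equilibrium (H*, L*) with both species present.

H* ≈ 108, L* ≈ 7.46

From dL/dt = 0 with L > 0: 0.00436H* = 0.47, so H* = 108.
Substitute into dH/dt = 0: 1.09(1 - 108/140) = 0.0336L*.
The bracket is 0.23, giving L* = 0.251/0.0336 = 7.46.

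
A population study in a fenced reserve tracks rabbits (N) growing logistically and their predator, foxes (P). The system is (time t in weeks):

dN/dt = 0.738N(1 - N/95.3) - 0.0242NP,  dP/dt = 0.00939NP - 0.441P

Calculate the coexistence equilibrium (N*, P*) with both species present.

From dP/dt = 0 with P > 0: 0.00939N* = 0.441, so N* = 47.
Substitute into dN/dt = 0: 0.738(1 - 47/95.3) = 0.0242P*.
The bracket is 0.507, giving P* = 0.374/0.0242 = 15.5.

N* ≈ 47, P* ≈ 15.5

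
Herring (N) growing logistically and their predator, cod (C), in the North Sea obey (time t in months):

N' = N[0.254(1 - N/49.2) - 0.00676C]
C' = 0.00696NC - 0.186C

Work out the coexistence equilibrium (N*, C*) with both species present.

From dC/dt = 0 with C > 0: 0.00696N* = 0.186, so N* = 26.7.
Substitute into dN/dt = 0: 0.254(1 - 26.7/49.2) = 0.00676C*.
The bracket is 0.457, giving C* = 0.116/0.00676 = 17.2.

N* ≈ 26.7, C* ≈ 17.2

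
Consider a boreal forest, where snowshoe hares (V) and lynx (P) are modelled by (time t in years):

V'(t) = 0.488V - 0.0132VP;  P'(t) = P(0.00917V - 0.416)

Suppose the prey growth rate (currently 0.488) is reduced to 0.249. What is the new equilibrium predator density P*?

P* ≈ 18.9

At the interior fixed point, setting dV/dt = 0 with V > 0 fixes P* = (prey growth rate)/(VP coefficient) — independent of the other coefficients.
With the change, P* = 0.249/0.0132 = 18.9; it falls from 37.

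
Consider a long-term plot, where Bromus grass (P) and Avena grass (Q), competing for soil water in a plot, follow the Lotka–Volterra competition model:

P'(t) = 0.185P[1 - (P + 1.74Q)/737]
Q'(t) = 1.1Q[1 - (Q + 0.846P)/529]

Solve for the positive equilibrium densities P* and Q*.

P* ≈ 389, Q* ≈ 200

Setting both brackets to zero gives the nullclines P + 1.74Q = 737 and 0.846P + Q = 529.
Substituting Q = 529 - 0.846P into the first: P(1 - 1.74·0.846) = 737 - 1.74·529.
So P* = -183/-0.472 = 389, and then Q* = 529 - 0.846·389 = 200.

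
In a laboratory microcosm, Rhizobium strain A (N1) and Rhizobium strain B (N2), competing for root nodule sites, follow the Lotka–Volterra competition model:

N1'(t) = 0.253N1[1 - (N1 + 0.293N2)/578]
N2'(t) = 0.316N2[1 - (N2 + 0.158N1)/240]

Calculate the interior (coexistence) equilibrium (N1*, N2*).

N1* ≈ 532, N2* ≈ 156

Setting both brackets to zero gives the nullclines N1 + 0.293N2 = 578 and 0.158N1 + N2 = 240.
Substituting N2 = 240 - 0.158N1 into the first: N1(1 - 0.293·0.158) = 578 - 0.293·240.
So N1* = 508/0.954 = 532, and then N2* = 240 - 0.158·532 = 156.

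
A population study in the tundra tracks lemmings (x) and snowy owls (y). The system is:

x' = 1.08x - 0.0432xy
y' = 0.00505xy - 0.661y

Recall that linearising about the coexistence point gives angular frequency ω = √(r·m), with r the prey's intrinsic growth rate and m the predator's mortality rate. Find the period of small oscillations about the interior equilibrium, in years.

Here r = 1.08 and m = 0.661, so r·m = 0.714.
ω = √0.714 = 0.845 per year, hence T = 2π/ω ≈ 7.44 years.

T ≈ 7.44 years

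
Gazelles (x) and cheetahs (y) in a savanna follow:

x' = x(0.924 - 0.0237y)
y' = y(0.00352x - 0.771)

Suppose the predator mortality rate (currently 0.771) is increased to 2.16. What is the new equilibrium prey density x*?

At the interior fixed point, setting dy/dt = 0 with y > 0 fixes x* = (predator death rate)/(xy coefficient) — independent of the other coefficients.
With the change, x* = 2.16/0.00352 = 614; it rises from 219.

x* ≈ 614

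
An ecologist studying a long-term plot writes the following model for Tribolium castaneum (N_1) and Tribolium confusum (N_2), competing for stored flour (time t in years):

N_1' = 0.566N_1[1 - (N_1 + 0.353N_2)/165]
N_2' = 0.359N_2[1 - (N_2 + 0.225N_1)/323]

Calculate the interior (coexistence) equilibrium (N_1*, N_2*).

Setting both brackets to zero gives the nullclines N_1 + 0.353N_2 = 165 and 0.225N_1 + N_2 = 323.
Substituting N_2 = 323 - 0.225N_1 into the first: N_1(1 - 0.353·0.225) = 165 - 0.353·323.
So N_1* = 51/0.921 = 55.4, and then N_2* = 323 - 0.225·55.4 = 311.

N_1* ≈ 55.4, N_2* ≈ 311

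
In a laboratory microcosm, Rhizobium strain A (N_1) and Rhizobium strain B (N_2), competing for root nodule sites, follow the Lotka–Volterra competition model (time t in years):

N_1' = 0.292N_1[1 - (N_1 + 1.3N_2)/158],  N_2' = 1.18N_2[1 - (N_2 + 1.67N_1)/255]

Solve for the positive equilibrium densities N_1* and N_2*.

Setting both brackets to zero gives the nullclines N_1 + 1.3N_2 = 158 and 1.67N_1 + N_2 = 255.
Substituting N_2 = 255 - 1.67N_1 into the first: N_1(1 - 1.3·1.67) = 158 - 1.3·255.
So N_1* = -174/-1.17 = 148, and then N_2* = 255 - 1.67·148 = 7.57.

N_1* ≈ 148, N_2* ≈ 7.57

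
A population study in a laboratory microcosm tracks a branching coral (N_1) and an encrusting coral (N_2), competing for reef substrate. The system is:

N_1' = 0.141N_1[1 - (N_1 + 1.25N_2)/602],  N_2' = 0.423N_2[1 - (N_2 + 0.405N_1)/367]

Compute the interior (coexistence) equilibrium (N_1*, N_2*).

N_1* ≈ 290, N_2* ≈ 249

Setting both brackets to zero gives the nullclines N_1 + 1.25N_2 = 602 and 0.405N_1 + N_2 = 367.
Substituting N_2 = 367 - 0.405N_1 into the first: N_1(1 - 1.25·0.405) = 602 - 1.25·367.
So N_1* = 143/0.494 = 290, and then N_2* = 367 - 0.405·290 = 249.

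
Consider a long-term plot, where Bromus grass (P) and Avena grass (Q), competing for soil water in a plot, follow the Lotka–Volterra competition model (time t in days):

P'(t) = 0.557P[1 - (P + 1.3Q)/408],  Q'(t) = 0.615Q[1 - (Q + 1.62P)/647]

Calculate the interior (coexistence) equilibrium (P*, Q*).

P* ≈ 392, Q* ≈ 12.6

Setting both brackets to zero gives the nullclines P + 1.3Q = 408 and 1.62P + Q = 647.
Substituting Q = 647 - 1.62P into the first: P(1 - 1.3·1.62) = 408 - 1.3·647.
So P* = -433/-1.11 = 392, and then Q* = 647 - 1.62·392 = 12.6.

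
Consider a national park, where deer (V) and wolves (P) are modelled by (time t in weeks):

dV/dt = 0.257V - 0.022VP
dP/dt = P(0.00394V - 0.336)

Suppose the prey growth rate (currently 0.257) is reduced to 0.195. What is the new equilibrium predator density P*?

P* ≈ 8.86

At the interior fixed point, setting dV/dt = 0 with V > 0 fixes P* = (prey growth rate)/(VP coefficient) — independent of the other coefficients.
With the change, P* = 0.195/0.022 = 8.86; it falls from 11.7.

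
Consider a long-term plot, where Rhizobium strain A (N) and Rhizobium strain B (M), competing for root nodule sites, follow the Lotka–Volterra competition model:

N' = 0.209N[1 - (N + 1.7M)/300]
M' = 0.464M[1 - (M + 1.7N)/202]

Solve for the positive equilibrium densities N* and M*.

N* ≈ 23, M* ≈ 163

Setting both brackets to zero gives the nullclines N + 1.7M = 300 and 1.7N + M = 202.
Substituting M = 202 - 1.7N into the first: N(1 - 1.7·1.7) = 300 - 1.7·202.
So N* = -43.4/-1.89 = 23, and then M* = 202 - 1.7·23 = 163.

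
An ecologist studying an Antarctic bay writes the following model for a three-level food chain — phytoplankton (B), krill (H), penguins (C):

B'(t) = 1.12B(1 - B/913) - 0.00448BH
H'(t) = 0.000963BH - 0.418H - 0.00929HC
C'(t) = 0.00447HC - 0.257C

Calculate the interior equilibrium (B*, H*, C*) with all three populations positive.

From dC/dt = 0: 0.00447H* = 0.257, so H* = 57.5.
From dB/dt = 0: 1.12(1 - B*/913) = 0.00448·57.5, giving B* = 913·(1 - 0.23) = 703.
From dH/dt = 0: 0.000963·703 - 0.418 = 0.00929C*, so C* = 0.259/0.00929 = 27.9.

B* ≈ 703, H* ≈ 57.5, C* ≈ 27.9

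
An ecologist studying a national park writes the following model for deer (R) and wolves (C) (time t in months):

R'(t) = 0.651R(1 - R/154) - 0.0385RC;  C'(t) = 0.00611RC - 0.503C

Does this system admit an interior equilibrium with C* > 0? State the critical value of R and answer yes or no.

The predator equation gives dC/dt > 0 only when R > 0.503/0.00611 = 82.3.
Without the predator, R → K = 154. Since 154 > 82.3, the predator can invade and persist.

Threshold R = 82.3; K > 82.3, so yes, the predator persists.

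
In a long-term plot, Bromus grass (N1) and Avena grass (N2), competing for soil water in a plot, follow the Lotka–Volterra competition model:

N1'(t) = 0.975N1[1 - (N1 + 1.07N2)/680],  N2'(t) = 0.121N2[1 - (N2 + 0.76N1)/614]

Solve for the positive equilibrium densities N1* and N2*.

N1* ≈ 123, N2* ≈ 520

Setting both brackets to zero gives the nullclines N1 + 1.07N2 = 680 and 0.76N1 + N2 = 614.
Substituting N2 = 614 - 0.76N1 into the first: N1(1 - 1.07·0.76) = 680 - 1.07·614.
So N1* = 23/0.187 = 123, and then N2* = 614 - 0.76·123 = 520.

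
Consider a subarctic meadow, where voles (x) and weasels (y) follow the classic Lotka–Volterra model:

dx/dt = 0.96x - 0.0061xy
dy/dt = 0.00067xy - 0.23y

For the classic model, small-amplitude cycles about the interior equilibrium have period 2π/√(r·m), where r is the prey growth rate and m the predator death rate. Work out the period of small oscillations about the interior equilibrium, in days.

T ≈ 13.4 days

Here r = 0.96 and m = 0.23, so r·m = 0.221.
ω = √0.221 = 0.47 per day, hence T = 2π/ω ≈ 13.4 days.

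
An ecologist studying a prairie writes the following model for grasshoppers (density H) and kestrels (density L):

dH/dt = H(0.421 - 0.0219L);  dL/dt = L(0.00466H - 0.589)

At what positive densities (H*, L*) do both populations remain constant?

Set dL/dt = 0 with L > 0: 0.00466H - 0.589 = 0, so H* = 0.589/0.00466 = 126.
Set dH/dt = 0 with H > 0: 0.421 - 0.0219L = 0, so L* = 0.421/0.0219 = 19.2.

H* ≈ 126, L* ≈ 19.2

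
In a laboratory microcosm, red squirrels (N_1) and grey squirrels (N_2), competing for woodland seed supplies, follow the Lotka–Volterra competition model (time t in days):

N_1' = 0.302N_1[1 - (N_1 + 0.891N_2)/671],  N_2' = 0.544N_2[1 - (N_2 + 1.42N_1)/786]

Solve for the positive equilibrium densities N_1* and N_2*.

N_1* ≈ 111, N_2* ≈ 629

Setting both brackets to zero gives the nullclines N_1 + 0.891N_2 = 671 and 1.42N_1 + N_2 = 786.
Substituting N_2 = 786 - 1.42N_1 into the first: N_1(1 - 0.891·1.42) = 671 - 0.891·786.
So N_1* = -29.3/-0.265 = 111, and then N_2* = 786 - 1.42·111 = 629.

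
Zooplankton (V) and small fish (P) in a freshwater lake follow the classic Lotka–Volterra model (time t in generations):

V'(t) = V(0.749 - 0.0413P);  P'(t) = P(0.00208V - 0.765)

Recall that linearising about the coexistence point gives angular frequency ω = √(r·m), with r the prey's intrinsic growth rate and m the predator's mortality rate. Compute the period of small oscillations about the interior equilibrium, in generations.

T ≈ 8.3 generations

Here r = 0.749 and m = 0.765, so r·m = 0.573.
ω = √0.573 = 0.757 per generation, hence T = 2π/ω ≈ 8.3 generations.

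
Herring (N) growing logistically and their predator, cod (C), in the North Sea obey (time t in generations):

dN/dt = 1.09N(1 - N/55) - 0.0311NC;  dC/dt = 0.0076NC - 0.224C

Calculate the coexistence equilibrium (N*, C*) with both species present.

From dC/dt = 0 with C > 0: 0.0076N* = 0.224, so N* = 29.5.
Substitute into dN/dt = 0: 1.09(1 - 29.5/55) = 0.0311C*.
The bracket is 0.464, giving C* = 0.506/0.0311 = 16.3.

N* ≈ 29.5, C* ≈ 16.3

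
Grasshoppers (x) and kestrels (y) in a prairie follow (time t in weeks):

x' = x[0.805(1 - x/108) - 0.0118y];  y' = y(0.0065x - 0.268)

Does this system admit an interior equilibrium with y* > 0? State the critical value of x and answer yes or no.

Threshold x = 41.2; K > 41.2, so yes, the predator persists.

The predator equation gives dy/dt > 0 only when x > 0.268/0.0065 = 41.2.
Without the predator, x → K = 108. Since 108 > 41.2, the predator can invade and persist.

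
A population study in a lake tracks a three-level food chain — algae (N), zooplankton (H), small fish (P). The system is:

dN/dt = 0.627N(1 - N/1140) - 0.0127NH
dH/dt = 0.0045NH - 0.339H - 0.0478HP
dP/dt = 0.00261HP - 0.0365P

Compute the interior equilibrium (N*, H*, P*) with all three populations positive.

N* ≈ 817, H* ≈ 14, P* ≈ 69.8

From dP/dt = 0: 0.00261H* = 0.0365, so H* = 14.
From dN/dt = 0: 0.627(1 - N*/1140) = 0.0127·14, giving N* = 1140·(1 - 0.283) = 817.
From dH/dt = 0: 0.0045·817 - 0.339 = 0.0478P*, so P* = 3.34/0.0478 = 69.8.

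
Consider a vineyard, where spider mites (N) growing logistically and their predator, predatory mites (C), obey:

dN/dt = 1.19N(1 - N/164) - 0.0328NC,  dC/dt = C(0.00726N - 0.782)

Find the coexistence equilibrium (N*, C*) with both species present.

From dC/dt = 0 with C > 0: 0.00726N* = 0.782, so N* = 108.
Substitute into dN/dt = 0: 1.19(1 - 108/164) = 0.0328C*.
The bracket is 0.343, giving C* = 0.408/0.0328 = 12.5.

N* ≈ 108, C* ≈ 12.5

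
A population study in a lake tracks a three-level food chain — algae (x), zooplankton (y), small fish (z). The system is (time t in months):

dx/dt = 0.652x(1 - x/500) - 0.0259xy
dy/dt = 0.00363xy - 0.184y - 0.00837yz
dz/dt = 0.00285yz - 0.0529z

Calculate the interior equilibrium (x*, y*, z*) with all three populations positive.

From dz/dt = 0: 0.00285y* = 0.0529, so y* = 18.6.
From dx/dt = 0: 0.652(1 - x*/500) = 0.0259·18.6, giving x* = 500·(1 - 0.737) = 131.
From dy/dt = 0: 0.00363·131 - 0.184 = 0.00837z*, so z* = 0.293/0.00837 = 35.

x* ≈ 131, y* ≈ 18.6, z* ≈ 35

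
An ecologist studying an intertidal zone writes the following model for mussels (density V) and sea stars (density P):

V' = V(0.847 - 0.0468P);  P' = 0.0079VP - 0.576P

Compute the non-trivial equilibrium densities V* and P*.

V* ≈ 72.9, P* ≈ 18.1

Set dP/dt = 0 with P > 0: 0.0079V - 0.576 = 0, so V* = 0.576/0.0079 = 72.9.
Set dV/dt = 0 with V > 0: 0.847 - 0.0468P = 0, so P* = 0.847/0.0468 = 18.1.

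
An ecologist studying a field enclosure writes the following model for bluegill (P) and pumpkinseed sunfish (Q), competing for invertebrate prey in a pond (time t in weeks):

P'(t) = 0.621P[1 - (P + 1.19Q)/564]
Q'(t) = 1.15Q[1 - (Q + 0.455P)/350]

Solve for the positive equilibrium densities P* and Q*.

P* ≈ 322, Q* ≈ 204

Setting both brackets to zero gives the nullclines P + 1.19Q = 564 and 0.455P + Q = 350.
Substituting Q = 350 - 0.455P into the first: P(1 - 1.19·0.455) = 564 - 1.19·350.
So P* = 148/0.459 = 322, and then Q* = 350 - 0.455·322 = 204.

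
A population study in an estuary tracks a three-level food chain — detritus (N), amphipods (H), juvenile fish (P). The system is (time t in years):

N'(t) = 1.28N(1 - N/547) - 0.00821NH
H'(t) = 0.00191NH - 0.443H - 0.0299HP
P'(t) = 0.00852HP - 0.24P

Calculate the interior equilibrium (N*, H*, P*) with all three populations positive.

N* ≈ 448, H* ≈ 28.2, P* ≈ 13.8

From dP/dt = 0: 0.00852H* = 0.24, so H* = 28.2.
From dN/dt = 0: 1.28(1 - N*/547) = 0.00821·28.2, giving N* = 547·(1 - 0.181) = 448.
From dH/dt = 0: 0.00191·448 - 0.443 = 0.0299P*, so P* = 0.413/0.0299 = 13.8.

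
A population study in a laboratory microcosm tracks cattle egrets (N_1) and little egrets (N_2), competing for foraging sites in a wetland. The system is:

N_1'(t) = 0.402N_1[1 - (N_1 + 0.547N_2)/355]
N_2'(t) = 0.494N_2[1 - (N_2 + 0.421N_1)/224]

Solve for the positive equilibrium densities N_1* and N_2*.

N_1* ≈ 302, N_2* ≈ 96.8

Setting both brackets to zero gives the nullclines N_1 + 0.547N_2 = 355 and 0.421N_1 + N_2 = 224.
Substituting N_2 = 224 - 0.421N_1 into the first: N_1(1 - 0.547·0.421) = 355 - 0.547·224.
So N_1* = 232/0.77 = 302, and then N_2* = 224 - 0.421·302 = 96.8.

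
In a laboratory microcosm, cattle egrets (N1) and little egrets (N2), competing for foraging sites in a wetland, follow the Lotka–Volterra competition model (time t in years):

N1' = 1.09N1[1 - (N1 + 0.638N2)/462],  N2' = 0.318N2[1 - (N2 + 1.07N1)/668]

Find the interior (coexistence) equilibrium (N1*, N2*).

Setting both brackets to zero gives the nullclines N1 + 0.638N2 = 462 and 1.07N1 + N2 = 668.
Substituting N2 = 668 - 1.07N1 into the first: N1(1 - 0.638·1.07) = 462 - 0.638·668.
So N1* = 35.8/0.317 = 113, and then N2* = 668 - 1.07·113 = 547.

N1* ≈ 113, N2* ≈ 547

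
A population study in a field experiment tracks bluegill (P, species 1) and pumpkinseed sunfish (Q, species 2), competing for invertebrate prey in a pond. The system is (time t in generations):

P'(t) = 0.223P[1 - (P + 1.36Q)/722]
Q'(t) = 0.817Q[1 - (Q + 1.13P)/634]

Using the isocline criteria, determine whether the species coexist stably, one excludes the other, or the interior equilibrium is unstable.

Compare the nullcline intercepts: K1/α12 = 722/1.36 = 531 < K2 = 634; K2/α21 = 634/1.13 = 561 < K1 = 722.
Since both are reversed, neither can invade when rare; the interior point is a saddle.

unstable coexistence (outcome depends on initial conditions)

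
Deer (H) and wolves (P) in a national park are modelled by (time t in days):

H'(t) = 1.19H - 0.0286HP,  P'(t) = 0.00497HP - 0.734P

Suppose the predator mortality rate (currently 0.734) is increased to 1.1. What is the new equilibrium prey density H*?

At the interior fixed point, setting dP/dt = 0 with P > 0 fixes H* = (predator death rate)/(HP coefficient) — independent of the other coefficients.
With the change, H* = 1.1/0.00497 = 221; it rises from 148.

H* ≈ 221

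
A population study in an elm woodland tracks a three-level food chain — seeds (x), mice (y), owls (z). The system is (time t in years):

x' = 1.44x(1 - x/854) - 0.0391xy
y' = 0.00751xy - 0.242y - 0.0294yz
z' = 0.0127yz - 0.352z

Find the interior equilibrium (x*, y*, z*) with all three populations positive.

x* ≈ 211, y* ≈ 27.7, z* ≈ 45.7

From dz/dt = 0: 0.0127y* = 0.352, so y* = 27.7.
From dx/dt = 0: 1.44(1 - x*/854) = 0.0391·27.7, giving x* = 854·(1 - 0.753) = 211.
From dy/dt = 0: 0.00751·211 - 0.242 = 0.0294z*, so z* = 1.34/0.0294 = 45.7.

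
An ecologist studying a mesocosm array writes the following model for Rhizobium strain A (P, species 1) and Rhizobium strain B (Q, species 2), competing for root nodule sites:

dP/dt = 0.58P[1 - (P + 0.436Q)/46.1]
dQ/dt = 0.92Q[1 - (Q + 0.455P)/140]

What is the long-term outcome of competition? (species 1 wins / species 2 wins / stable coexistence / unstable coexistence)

species 2 excludes species 1

Compare the nullcline intercepts: K1/α12 = 46.1/0.436 = 106 < K2 = 140; K2/α21 = 140/0.455 = 308 > K1 = 46.1.
Since the inequalities point opposite ways, species 2 can invade but species 1 cannot.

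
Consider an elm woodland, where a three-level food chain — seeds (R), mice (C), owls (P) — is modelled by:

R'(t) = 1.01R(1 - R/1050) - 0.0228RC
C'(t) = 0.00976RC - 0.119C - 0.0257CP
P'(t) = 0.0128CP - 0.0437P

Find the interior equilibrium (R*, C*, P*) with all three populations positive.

R* ≈ 969, C* ≈ 3.41, P* ≈ 363

From dP/dt = 0: 0.0128C* = 0.0437, so C* = 3.41.
From dR/dt = 0: 1.01(1 - R*/1050) = 0.0228·3.41, giving R* = 1050·(1 - 0.0771) = 969.
From dC/dt = 0: 0.00976·969 - 0.119 = 0.0257P*, so P* = 9.34/0.0257 = 363.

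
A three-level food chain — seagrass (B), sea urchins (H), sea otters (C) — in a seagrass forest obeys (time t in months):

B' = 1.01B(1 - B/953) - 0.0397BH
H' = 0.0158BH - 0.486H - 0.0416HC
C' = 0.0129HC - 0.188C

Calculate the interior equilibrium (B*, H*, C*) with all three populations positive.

From dC/dt = 0: 0.0129H* = 0.188, so H* = 14.6.
From dB/dt = 0: 1.01(1 - B*/953) = 0.0397·14.6, giving B* = 953·(1 - 0.573) = 407.
From dH/dt = 0: 0.0158·407 - 0.486 = 0.0416C*, so C* = 5.95/0.0416 = 143.

B* ≈ 407, H* ≈ 14.6, C* ≈ 143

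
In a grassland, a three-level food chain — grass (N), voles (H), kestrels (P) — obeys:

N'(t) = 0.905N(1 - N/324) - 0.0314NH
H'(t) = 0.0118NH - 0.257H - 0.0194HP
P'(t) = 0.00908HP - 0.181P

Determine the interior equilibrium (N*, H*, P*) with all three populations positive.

N* ≈ 99.9, H* ≈ 19.9, P* ≈ 47.5

From dP/dt = 0: 0.00908H* = 0.181, so H* = 19.9.
From dN/dt = 0: 0.905(1 - N*/324) = 0.0314·19.9, giving N* = 324·(1 - 0.692) = 99.9.
From dH/dt = 0: 0.0118·99.9 - 0.257 = 0.0194P*, so P* = 0.922/0.0194 = 47.5.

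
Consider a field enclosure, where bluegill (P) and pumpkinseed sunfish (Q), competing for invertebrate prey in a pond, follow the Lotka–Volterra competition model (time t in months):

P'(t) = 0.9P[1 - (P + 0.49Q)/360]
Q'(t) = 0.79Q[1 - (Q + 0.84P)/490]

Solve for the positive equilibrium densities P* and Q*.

Setting both brackets to zero gives the nullclines P + 0.49Q = 360 and 0.84P + Q = 490.
Substituting Q = 490 - 0.84P into the first: P(1 - 0.49·0.84) = 360 - 0.49·490.
So P* = 120/0.588 = 204, and then Q* = 490 - 0.84·204 = 319.

P* ≈ 204, Q* ≈ 319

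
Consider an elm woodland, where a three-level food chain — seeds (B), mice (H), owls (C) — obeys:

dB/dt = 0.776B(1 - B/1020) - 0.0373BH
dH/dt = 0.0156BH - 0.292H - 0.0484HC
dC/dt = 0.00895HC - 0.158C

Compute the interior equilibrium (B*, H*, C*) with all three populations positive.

B* ≈ 154, H* ≈ 17.7, C* ≈ 43.8

From dC/dt = 0: 0.00895H* = 0.158, so H* = 17.7.
From dB/dt = 0: 0.776(1 - B*/1020) = 0.0373·17.7, giving B* = 1020·(1 - 0.849) = 154.
From dH/dt = 0: 0.0156·154 - 0.292 = 0.0484C*, so C* = 2.12/0.0484 = 43.8.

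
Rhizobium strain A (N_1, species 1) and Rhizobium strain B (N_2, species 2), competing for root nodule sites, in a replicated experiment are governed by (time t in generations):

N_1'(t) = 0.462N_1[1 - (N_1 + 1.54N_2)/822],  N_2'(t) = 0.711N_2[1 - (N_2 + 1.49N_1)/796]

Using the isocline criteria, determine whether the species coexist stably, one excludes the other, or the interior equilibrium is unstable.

unstable coexistence (outcome depends on initial conditions)

Compare the nullcline intercepts: K1/α12 = 822/1.54 = 534 < K2 = 796; K2/α21 = 796/1.49 = 534 < K1 = 822.
Since both are reversed, neither can invade when rare; the interior point is a saddle.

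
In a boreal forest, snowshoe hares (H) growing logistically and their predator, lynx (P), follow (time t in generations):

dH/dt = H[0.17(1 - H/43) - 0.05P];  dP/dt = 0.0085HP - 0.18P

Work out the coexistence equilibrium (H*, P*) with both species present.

H* ≈ 21.2, P* ≈ 1.73

From dP/dt = 0 with P > 0: 0.0085H* = 0.18, so H* = 21.2.
Substitute into dH/dt = 0: 0.17(1 - 21.2/43) = 0.05P*.
The bracket is 0.508, giving P* = 0.0863/0.05 = 1.73.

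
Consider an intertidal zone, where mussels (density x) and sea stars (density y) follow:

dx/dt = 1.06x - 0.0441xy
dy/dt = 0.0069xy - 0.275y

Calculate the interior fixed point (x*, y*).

x* ≈ 39.9, y* ≈ 24

Set dy/dt = 0 with y > 0: 0.0069x - 0.275 = 0, so x* = 0.275/0.0069 = 39.9.
Set dx/dt = 0 with x > 0: 1.06 - 0.0441y = 0, so y* = 1.06/0.0441 = 24.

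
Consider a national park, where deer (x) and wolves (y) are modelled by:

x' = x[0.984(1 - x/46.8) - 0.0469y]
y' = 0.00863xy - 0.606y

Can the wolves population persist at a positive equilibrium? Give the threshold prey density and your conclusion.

Threshold x = 70.2; K < 70.2, so no, the predator goes extinct.

The predator equation gives dy/dt > 0 only when x > 0.606/0.00863 = 70.2.
Without the predator, x → K = 46.8. Since 46.8 < 70.2, the predator cannot invade.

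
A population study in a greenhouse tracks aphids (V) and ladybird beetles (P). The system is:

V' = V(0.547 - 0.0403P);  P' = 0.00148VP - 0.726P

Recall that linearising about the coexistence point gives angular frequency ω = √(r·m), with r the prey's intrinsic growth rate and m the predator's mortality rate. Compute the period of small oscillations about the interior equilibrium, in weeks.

T ≈ 9.97 weeks

Here r = 0.547 and m = 0.726, so r·m = 0.397.
ω = √0.397 = 0.63 per week, hence T = 2π/ω ≈ 9.97 weeks.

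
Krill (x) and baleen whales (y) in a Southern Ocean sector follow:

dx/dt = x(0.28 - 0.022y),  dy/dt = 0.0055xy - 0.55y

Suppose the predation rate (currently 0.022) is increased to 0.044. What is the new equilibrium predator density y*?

y* ≈ 6.36

At the interior fixed point, setting dx/dt = 0 with x > 0 fixes y* = (prey growth rate)/(xy coefficient) — independent of the other coefficients.
With the change, y* = 0.28/0.044 = 6.36; it falls from 12.7.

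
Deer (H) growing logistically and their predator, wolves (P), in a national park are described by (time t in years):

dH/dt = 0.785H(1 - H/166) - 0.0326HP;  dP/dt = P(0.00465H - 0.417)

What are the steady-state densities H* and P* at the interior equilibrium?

From dP/dt = 0 with P > 0: 0.00465H* = 0.417, so H* = 89.7.
Substitute into dH/dt = 0: 0.785(1 - 89.7/166) = 0.0326P*.
The bracket is 0.46, giving P* = 0.361/0.0326 = 11.1.

H* ≈ 89.7, P* ≈ 11.1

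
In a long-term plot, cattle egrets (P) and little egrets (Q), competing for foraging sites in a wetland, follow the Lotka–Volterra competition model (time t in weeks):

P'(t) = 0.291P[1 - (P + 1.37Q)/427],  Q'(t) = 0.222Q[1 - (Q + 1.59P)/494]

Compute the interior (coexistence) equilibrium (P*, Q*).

P* ≈ 212, Q* ≈ 157

Setting both brackets to zero gives the nullclines P + 1.37Q = 427 and 1.59P + Q = 494.
Substituting Q = 494 - 1.59P into the first: P(1 - 1.37·1.59) = 427 - 1.37·494.
So P* = -250/-1.18 = 212, and then Q* = 494 - 1.59·212 = 157.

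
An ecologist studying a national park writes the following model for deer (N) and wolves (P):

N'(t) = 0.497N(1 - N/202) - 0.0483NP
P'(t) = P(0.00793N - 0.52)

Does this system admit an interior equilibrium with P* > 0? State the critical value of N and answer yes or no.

Threshold N = 65.6; K > 65.6, so yes, the predator persists.

The predator equation gives dP/dt > 0 only when N > 0.52/0.00793 = 65.6.
Without the predator, N → K = 202. Since 202 > 65.6, the predator can invade and persist.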